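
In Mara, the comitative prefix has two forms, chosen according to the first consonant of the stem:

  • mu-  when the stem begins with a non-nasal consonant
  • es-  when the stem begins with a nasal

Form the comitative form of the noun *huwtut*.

muhuwtut

The first consonant of *huwtut* is /h/, which is non-nasal, so the prefix is mu-, giving *muhuwtut*.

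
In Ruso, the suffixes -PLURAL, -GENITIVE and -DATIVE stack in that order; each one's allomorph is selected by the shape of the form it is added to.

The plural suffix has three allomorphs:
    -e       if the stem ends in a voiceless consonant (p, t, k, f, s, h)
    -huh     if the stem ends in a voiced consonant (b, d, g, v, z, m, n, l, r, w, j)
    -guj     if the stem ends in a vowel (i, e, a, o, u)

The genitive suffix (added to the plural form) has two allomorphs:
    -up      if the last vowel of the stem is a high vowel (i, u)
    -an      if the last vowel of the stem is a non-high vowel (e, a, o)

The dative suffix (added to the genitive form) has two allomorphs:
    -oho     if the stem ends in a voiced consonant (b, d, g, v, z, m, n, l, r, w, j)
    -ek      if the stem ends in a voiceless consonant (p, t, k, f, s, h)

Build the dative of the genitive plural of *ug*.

*ug*: final sound = /g/, a voiced consonant → -huh → *ughuh*.
Since the last vowel of the plural form *ughuh* is /u/ (a high vowel), it takes -up, giving *ughuhup*.
The genitive form *ughuhup*: final consonant = /p/, voiceless → -ek → *ughuhupek*.

ughuhupek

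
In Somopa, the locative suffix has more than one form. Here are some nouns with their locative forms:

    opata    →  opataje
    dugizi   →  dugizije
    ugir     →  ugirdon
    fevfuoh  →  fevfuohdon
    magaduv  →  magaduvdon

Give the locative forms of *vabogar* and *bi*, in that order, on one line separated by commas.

The pattern is consonant vs. vowel: -don when the stem ends in a consonant (*ugir*, *fevfuoh*, *magaduv*); -je when the stem ends in a vowel (*opata*, *dugizi*).
*vabogar* — final sound /r/ (a consonant) → -don → *vabogardon*.
*bi*: final sound = /i/, a vowel → -je → *bije*.

vabogardon, bije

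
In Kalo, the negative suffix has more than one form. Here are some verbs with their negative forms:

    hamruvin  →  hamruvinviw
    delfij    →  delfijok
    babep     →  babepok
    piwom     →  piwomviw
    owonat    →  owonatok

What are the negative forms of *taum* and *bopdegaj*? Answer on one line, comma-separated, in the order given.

The pattern is nasality of the final consonant: -viw when the stem ends in a nasal (*hamruvin*, *piwom*); -ok when the stem ends in a non-nasal consonant (*delfij*, *babep*, *owonat*).
*taum*: final consonant = /m/, a nasal → -viw → *taumviw*.
The final consonant of *bopdegaj* is /j/, which is non-nasal, so the suffix is -ok, giving *bopdegajok*.

taumviw, bopdegajok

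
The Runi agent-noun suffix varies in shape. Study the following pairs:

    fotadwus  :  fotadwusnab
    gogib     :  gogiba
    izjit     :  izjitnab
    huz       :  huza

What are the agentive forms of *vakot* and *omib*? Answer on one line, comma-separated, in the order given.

The suffix is conditioned by the final consonant: -nab when the stem ends in a voiceless consonant (*fotadwus*, *izjit*); -a when the stem ends in a voiced consonant (*gogib*, *huz*).
*vakot*: final consonant = /t/, voiceless → -nab → *vakotnab*.
*omib* — final consonant /b/ (voiced) → -a → *omiba*.

vakotnab, omiba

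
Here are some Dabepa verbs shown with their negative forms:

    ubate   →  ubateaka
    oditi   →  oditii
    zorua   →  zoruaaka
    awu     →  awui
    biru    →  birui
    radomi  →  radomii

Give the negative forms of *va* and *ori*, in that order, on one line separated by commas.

The alternation tracks the last vowel of the stem — -i when the last vowel of the stem is a high vowel (*oditi*, *awu*, *biru*, *radomi*); -aka when the last vowel of the stem is a non-high vowel (*ubate*, *zorua*).
*va* — last vowel /a/ (a non-high vowel) → -aka → *vaaka*.
*ori* — last vowel /i/ (a high vowel) → -i → *orii*.

vaaka, orii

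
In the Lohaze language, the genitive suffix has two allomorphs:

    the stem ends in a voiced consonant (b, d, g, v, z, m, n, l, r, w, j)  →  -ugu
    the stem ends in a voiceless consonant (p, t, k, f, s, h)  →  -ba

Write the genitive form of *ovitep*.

ovitepba

*ovitep*: final consonant = /p/, voiceless → -ba → *ovitepba*.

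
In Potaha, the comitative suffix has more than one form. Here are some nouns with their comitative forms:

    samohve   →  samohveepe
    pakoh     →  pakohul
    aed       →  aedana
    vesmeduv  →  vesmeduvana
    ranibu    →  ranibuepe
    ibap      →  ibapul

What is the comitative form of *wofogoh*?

Looking at the final sound of each stem: -ul when the stem ends in a voiceless consonant (*pakoh*, *ibap*); -ana when the stem ends in a voiced consonant (*aed*, *vesmeduv*); -epe when the stem ends in a vowel (*samohve*, *ranibu*).
*wofogoh*: final sound = /h/, a voiceless consonant → -ul → *wofogohul*.

wofogohul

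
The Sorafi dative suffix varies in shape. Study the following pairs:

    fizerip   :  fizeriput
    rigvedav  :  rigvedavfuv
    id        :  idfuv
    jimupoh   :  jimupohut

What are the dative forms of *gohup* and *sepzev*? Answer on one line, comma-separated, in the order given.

Looking at the final consonant of each stem: -ut when the stem ends in a voiceless consonant (*fizerip*, *jimupoh*); -fuv when the stem ends in a voiced consonant (*rigvedav*, *id*).
Since the final consonant of *gohup* is /p/ (voiceless), it takes -ut, giving *gohuput*.
The final consonant of *sepzev* is /v/, which is voiced, so the suffix is -fuv, giving *sepzevfuv*.

gohuput, sepzevfuv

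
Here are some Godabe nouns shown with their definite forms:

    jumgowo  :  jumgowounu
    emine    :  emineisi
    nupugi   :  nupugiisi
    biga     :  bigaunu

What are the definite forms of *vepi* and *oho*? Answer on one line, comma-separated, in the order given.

Looking at the last vowel of each stem: -isi when the last vowel of the stem is a front vowel (*emine*, *nupugi*); -unu when the last vowel of the stem is a back vowel (*jumgowo*, *biga*).
Since the last vowel of *vepi* is /i/ (a front vowel), it takes -isi, giving *vepiisi*.
*oho*: last vowel = /o/, a back vowel → -unu → *ohounu*.

vepiisi, ohounu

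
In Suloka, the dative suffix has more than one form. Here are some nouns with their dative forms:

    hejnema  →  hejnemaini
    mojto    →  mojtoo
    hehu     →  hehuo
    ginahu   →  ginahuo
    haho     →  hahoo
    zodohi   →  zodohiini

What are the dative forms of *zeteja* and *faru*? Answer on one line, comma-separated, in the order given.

zetejaini, faruo

The alternation tracks the last vowel of the stem — -o when the last vowel of the stem is a rounded vowel (*mojto*, *hehu*, *ginahu*, *haho*); -ini when the last vowel of the stem is an unrounded vowel (*hejnema*, *zodohi*).
Since the last vowel of *zeteja* is /a/ (an unrounded vowel), it takes -ini, giving *zetejaini*.
Since the last vowel of *faru* is /u/ (a rounded vowel), it takes -o, giving *faruo*.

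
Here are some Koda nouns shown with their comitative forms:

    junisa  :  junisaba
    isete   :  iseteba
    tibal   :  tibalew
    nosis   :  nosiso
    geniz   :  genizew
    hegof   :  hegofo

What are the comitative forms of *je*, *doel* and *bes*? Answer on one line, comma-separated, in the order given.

jeba, doelew, beso

The pattern is voicing of the final sound: -o when the stem ends in a voiceless consonant (*nosis*, *hegof*); -ew when the stem ends in a voiced consonant (*tibal*, *geniz*); -ba when the stem ends in a vowel (*junisa*, *isete*).
The final sound of *je* is /e/, which is a vowel, so the suffix is -ba, giving *jeba*.
*doel*: final sound = /l/, a voiced consonant → -ew → *doelew*.
*bes* — final sound /s/ (a voiceless consonant) → -o → *beso*.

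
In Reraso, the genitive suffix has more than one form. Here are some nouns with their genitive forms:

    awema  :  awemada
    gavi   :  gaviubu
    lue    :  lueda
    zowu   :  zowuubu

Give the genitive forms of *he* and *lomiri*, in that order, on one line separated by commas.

The pattern is height harmony: -ubu when the last vowel of the stem is a high vowel (*gavi*, *zowu*); -da when the last vowel of the stem is a non-high vowel (*awema*, *lue*).
The last vowel of *he* is /e/, which is a non-high vowel, so the suffix is -da, giving *heda*.
*lomiri* — last vowel /i/ (a high vowel) → -ubu → *lomiriubu*.

heda, lomiriubu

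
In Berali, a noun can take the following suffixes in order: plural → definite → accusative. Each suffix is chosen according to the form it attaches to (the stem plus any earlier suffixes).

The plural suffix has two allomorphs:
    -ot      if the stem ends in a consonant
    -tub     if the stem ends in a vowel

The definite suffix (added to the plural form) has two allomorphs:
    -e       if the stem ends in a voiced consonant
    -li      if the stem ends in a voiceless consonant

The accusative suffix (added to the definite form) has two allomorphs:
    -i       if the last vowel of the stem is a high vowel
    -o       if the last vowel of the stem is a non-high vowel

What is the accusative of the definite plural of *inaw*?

inawotlii

Since the final sound of *inaw* is /w/ (a consonant), it takes -ot, giving *inawot*.
The final consonant of the plural form *inawot* is /t/, which is voiceless, so the definite suffix is -li, giving *inawotli*.
The last vowel of the definite form *inawotli* is /i/, which is a high vowel, so the accusative suffix is -i, giving *inawotlii*.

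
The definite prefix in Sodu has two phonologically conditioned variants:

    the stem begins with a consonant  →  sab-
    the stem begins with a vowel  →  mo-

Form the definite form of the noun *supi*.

sabsupi

*supi* — first sound /s/ (a consonant) → sab- → *sabsupi*.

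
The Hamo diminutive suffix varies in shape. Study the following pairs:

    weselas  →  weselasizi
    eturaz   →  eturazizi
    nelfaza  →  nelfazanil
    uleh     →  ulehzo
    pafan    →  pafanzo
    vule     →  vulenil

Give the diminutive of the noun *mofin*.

The suffix is conditioned by the final sound: -izi when the stem ends in a sibilant (*weselas*, *eturaz*); -zo when the stem ends in a non-sibilant consonant (*uleh*, *pafan*); -nil when the stem ends in a vowel (*nelfaza*, *vule*).
The final sound of *mofin* is /n/, which is a non-sibilant consonant, so the suffix is -zo, giving *mofinzo*.

mofinzo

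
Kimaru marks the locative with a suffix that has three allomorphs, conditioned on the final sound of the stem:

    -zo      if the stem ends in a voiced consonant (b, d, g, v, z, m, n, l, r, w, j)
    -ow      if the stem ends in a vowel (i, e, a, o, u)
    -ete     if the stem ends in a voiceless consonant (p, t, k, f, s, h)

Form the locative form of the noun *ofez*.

ofezzo

*ofez*: final sound = /z/, a voiced consonant → -zo → *ofezzo*.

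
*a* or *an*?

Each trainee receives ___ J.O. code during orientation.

The indefinite article is chosen by the initial *sound* of the following word, not its spelling.
The initialism *J.O.* is read letter by letter; the first letter, J, is pronounced /dʒeɪ/, which begins with a consonant sound.
So the article is *a*: Each trainee receives a J.O. code during orientation.

a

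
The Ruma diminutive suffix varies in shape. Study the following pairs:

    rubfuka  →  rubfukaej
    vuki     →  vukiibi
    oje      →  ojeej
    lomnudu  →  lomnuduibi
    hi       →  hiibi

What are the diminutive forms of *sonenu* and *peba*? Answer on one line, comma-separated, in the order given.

The pattern is height harmony: -ibi when the last vowel of the stem is a high vowel (*vuki*, *lomnudu*, *hi*); -ej when the last vowel of the stem is a non-high vowel (*rubfuka*, *oje*).
The last vowel of *sonenu* is /u/, which is a high vowel, so the suffix is -ibi, giving *sonenuibi*.
*peba* — last vowel /a/ (a non-high vowel) → -ej → *pebaej*.

sonenuibi, pebaej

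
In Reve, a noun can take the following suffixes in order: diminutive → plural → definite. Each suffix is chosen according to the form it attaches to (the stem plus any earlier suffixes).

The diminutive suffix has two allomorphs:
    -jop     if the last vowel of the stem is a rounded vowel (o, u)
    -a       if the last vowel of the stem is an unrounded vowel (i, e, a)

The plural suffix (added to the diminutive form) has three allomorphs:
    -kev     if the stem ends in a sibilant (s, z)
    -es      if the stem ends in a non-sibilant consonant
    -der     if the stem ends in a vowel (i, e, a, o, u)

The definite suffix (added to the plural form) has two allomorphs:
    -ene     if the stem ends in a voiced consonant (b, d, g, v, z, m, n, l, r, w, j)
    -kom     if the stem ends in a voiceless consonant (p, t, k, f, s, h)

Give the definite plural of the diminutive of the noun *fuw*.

Since the last vowel of *fuw* is /u/ (a rounded vowel), it takes -jop, giving *fuwjop*.
The diminutive form *fuwjop* — final sound /p/ (a non-sibilant consonant) → -es → *fuwjopes*.
The final consonant of the plural form *fuwjopes* is /s/, which is voiceless, so the definite suffix is -kom, giving *fuwjopeskom*.

fuwjopeskom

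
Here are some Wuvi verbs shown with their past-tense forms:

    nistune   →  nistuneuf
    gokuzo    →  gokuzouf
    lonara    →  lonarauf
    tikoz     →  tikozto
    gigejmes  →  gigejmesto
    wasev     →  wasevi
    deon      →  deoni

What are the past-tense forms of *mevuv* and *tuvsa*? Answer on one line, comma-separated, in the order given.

The pattern is sibilance of the final sound: -to when the stem ends in a sibilant (*tikoz*, *gigejmes*); -i when the stem ends in a non-sibilant consonant (*wasev*, *deon*); -uf when the stem ends in a vowel (*nistune*, *gokuzo*, *lonara*).
*mevuv*: final sound = /v/, a non-sibilant consonant → -i → *mevuvi*.
*tuvsa* — final sound /a/ (a vowel) → -uf → *tuvsauf*.

mevuvi, tuvsauf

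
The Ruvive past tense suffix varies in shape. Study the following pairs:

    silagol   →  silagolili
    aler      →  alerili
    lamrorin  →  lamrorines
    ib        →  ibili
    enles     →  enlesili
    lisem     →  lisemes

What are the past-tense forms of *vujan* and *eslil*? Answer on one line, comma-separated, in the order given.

The suffix is conditioned by the final consonant: -es when the stem ends in a nasal (*lamrorin*, *lisem*); -ili when the stem ends in a non-nasal consonant (*silagol*, *aler*, *ib*, *enles*).
*vujan*: final consonant = /n/, a nasal → -es → *vujanes*.
*eslil*: final consonant = /l/, non-nasal → -ili → *eslilili*.

vujanes, eslilili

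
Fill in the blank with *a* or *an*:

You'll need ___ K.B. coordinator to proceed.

The indefinite article is chosen by the initial *sound* of the following word, not its spelling.
The initialism *K.B.* is read letter by letter; the first letter, K, is pronounced /keɪ/, which begins with a consonant sound.
So the article is *a*: You'll need a K.B. coordinator to proceed.

a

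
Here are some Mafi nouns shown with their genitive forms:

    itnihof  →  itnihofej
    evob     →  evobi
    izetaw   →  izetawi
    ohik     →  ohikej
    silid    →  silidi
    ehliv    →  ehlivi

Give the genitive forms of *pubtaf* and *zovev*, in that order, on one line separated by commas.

pubtafej, zovevi

The suffix is conditioned by the final consonant: -ej when the stem ends in a voiceless consonant (*itnihof*, *ohik*); -i when the stem ends in a voiced consonant (*evob*, *izetaw*, *silid*, *ehliv*).
*pubtaf* — final consonant /f/ (voiceless) → -ej → *pubtafej*.
*zovev* — final consonant /v/ (voiced) → -i → *zovevi*.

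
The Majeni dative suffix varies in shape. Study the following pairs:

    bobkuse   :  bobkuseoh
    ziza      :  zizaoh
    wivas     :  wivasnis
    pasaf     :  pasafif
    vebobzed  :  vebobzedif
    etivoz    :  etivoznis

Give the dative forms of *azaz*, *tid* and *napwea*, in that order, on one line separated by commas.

azaznis, tidif, napweaoh

The alternation tracks the final sound of the stem — -nis when the stem ends in a sibilant (*wivas*, *etivoz*); -if when the stem ends in a non-sibilant consonant (*pasaf*, *vebobzed*); -oh when the stem ends in a vowel (*bobkuse*, *ziza*).
*azaz* — final sound /z/ (a sibilant) → -nis → *azaznis*.
*tid* — final sound /d/ (a non-sibilant consonant) → -if → *tidif*.
*napwea*: final sound = /a/, a vowel → -oh → *napweaoh*.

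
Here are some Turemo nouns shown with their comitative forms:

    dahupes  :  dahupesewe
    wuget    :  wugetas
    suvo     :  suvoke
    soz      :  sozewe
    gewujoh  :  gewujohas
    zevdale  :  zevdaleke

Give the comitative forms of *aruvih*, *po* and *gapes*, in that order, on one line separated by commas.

aruvihas, poke, gapesewe

Looking at the final sound of each stem: -ewe when the stem ends in a sibilant (*dahupes*, *soz*); -as when the stem ends in a non-sibilant consonant (*wuget*, *gewujoh*); -ke when the stem ends in a vowel (*suvo*, *zevdale*).
*aruvih* — final sound /h/ (a non-sibilant consonant) → -as → *aruvihas*.
*po*: final sound = /o/, a vowel → -ke → *poke*.
*gapes*: final sound = /s/, a sibilant → -ewe → *gapesewe*.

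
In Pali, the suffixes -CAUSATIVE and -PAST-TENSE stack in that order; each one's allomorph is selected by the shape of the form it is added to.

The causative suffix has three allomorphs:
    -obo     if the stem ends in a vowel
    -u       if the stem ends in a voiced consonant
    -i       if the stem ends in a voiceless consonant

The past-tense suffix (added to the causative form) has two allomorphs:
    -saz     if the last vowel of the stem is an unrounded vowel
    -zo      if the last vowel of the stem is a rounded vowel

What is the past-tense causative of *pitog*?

pitoguzo

Since the final sound of *pitog* is /g/ (a voiced consonant), it takes -u, giving *pitogu*.
Since the last vowel of the causative form *pitogu* is /u/ (a rounded vowel), it takes -zo, giving *pitoguzo*.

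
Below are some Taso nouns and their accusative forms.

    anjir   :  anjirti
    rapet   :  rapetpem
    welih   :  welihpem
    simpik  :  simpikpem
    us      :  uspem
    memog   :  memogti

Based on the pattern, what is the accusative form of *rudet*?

Looking at the final consonant of each stem: -pem when the stem ends in a voiceless consonant (*rapet*, *welih*, *simpik*, *us*); -ti when the stem ends in a voiced consonant (*anjir*, *memog*).
*rudet* — final consonant /t/ (voiceless) → -pem → *rudetpem*.

rudetpem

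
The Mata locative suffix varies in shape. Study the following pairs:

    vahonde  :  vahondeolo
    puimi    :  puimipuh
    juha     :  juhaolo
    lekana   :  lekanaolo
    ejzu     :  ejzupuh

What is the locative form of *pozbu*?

pozbupuh

The suffix is conditioned by the last vowel: -puh when the last vowel of the stem is a high vowel (*puimi*, *ejzu*); -olo when the last vowel of the stem is a non-high vowel (*vahonde*, *juha*, *lekana*).
*pozbu* — last vowel /u/ (a high vowel) → -puh → *pozbupuh*.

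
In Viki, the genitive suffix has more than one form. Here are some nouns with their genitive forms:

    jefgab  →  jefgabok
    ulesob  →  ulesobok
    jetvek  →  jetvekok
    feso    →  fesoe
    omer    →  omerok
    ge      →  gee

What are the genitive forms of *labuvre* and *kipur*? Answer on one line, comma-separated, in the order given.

Looking at the final sound of each stem: -ok when the stem ends in a consonant (*jefgab*, *ulesob*, *jetvek*, *omer*); -e when the stem ends in a vowel (*feso*, *ge*).
*labuvre* — final sound /e/ (a vowel) → -e → *labuvree*.
The final sound of *kipur* is /r/, which is a consonant, so the suffix is -ok, giving *kipurok*.

labuvree, kipurok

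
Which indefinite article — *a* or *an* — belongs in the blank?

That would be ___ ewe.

a

The indefinite article is chosen by the initial *sound* of the following word, not its spelling.
*ewe* begins with the sound /juː/ (pronounced /juː/) — a consonant sound.
So the article is *a*: That would be a ewe.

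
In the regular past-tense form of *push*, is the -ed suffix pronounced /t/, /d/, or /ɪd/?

The stem *push* ends in a voiceless consonant other than /t/.
The -ed suffix is realized as /ɪd/ after /t, d/; as /t/ after other voiceless consonants; and as /d/ after other voiced sounds.
So -ed on *push* is pronounced /t/.

/t/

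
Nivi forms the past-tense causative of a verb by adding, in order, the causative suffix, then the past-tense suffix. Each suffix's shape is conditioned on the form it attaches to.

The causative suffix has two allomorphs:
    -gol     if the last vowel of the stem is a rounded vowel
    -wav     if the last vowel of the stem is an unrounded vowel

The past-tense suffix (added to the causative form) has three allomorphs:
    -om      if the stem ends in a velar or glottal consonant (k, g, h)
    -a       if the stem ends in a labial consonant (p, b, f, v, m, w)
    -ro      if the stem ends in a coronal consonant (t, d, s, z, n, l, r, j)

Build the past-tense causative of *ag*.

agwava

*ag* — last vowel /a/ (an unrounded vowel) → -wav → *agwav*.
The causative form *agwav* — final consonant /v/ (labial) → -a → *agwava*.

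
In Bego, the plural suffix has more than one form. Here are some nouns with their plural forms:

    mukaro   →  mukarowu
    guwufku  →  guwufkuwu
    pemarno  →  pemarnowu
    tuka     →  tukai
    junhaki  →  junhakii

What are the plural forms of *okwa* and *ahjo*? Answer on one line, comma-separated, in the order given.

okwai, ahjowu

The alternation tracks the last vowel of the stem — -wu when the last vowel of the stem is a rounded vowel (*mukaro*, *guwufku*, *pemarno*); -i when the last vowel of the stem is an unrounded vowel (*tuka*, *junhaki*).
*okwa*: last vowel = /a/, an unrounded vowel → -i → *okwai*.
The last vowel of *ahjo* is /o/, which is a rounded vowel, so the suffix is -wu, giving *ahjowu*.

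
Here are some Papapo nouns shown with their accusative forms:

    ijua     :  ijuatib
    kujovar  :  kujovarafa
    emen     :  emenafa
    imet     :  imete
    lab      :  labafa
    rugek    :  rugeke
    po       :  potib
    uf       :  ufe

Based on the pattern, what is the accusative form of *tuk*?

Looking at the final sound of each stem: -e when the stem ends in a voiceless consonant (*imet*, *rugek*, *uf*); -afa when the stem ends in a voiced consonant (*kujovar*, *emen*, *lab*); -tib when the stem ends in a vowel (*ijua*, *po*).
The final sound of *tuk* is /k/, which is a voiceless consonant, so the suffix is -e, giving *tuke*.

tuke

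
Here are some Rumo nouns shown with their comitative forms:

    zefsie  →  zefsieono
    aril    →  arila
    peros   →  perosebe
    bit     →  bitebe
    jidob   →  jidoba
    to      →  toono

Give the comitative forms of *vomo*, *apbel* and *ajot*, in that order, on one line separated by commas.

vomoono, apbela, ajotebe

The alternation tracks the final sound of the stem — -ebe when the stem ends in a voiceless consonant (*peros*, *bit*); -a when the stem ends in a voiced consonant (*aril*, *jidob*); -ono when the stem ends in a vowel (*zefsie*, *to*).
The final sound of *vomo* is /o/, which is a vowel, so the suffix is -ono, giving *vomoono*.
*apbel* — final sound /l/ (a voiced consonant) → -a → *apbela*.
*ajot*: final sound = /t/, a voiceless consonant → -ebe → *ajotebe*.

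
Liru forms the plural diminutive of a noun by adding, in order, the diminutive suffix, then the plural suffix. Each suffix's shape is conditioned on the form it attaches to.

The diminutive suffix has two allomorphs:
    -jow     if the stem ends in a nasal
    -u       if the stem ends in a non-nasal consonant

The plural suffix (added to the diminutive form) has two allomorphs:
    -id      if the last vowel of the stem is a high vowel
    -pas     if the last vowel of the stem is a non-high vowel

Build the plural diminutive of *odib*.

The final consonant of *odib* is /b/, which is non-nasal, so the diminutive suffix is -u, giving *odibu*.
The diminutive form *odibu* — last vowel /u/ (a high vowel) → -id → *odibuid*.

odibuid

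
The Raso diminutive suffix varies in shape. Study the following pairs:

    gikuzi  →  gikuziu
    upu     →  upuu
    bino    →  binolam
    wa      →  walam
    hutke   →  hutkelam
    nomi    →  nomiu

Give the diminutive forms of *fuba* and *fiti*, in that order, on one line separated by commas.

fubalam, fitiu

Looking at the last vowel of each stem: -u when the last vowel of the stem is a high vowel (*gikuzi*, *upu*, *nomi*); -lam when the last vowel of the stem is a non-high vowel (*bino*, *wa*, *hutke*).
Since the last vowel of *fuba* is /a/ (a non-high vowel), it takes -lam, giving *fubalam*.
*fiti*: last vowel = /i/, a high vowel → -u → *fitiu*.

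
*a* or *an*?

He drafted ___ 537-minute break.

a

The indefinite article is chosen by the initial *sound* of the following word, not its spelling.
The number *537* is spoken "five hundred …", beginning with /faɪv/ — a consonant sound.
So the article is *a*: He drafted a 537-minute break.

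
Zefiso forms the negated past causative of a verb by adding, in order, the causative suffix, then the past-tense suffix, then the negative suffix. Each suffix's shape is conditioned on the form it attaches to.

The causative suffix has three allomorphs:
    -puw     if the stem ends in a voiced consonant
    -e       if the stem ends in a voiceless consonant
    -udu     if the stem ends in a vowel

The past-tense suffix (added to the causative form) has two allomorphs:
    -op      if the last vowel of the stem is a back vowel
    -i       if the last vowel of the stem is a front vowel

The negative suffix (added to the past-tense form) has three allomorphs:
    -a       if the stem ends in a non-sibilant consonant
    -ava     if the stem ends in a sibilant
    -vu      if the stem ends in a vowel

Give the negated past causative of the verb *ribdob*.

Since the final sound of *ribdob* is /b/ (a voiced consonant), it takes -puw, giving *ribdobpuw*.
The last vowel of the causative form *ribdobpuw* is /u/, which is a back vowel, so the past-tense suffix is -op, giving *ribdobpuwop*.
Since the final sound of the past-tense form *ribdobpuwop* is /p/ (a non-sibilant consonant), it takes -a, giving *ribdobpuwopa*.

ribdobpuwopa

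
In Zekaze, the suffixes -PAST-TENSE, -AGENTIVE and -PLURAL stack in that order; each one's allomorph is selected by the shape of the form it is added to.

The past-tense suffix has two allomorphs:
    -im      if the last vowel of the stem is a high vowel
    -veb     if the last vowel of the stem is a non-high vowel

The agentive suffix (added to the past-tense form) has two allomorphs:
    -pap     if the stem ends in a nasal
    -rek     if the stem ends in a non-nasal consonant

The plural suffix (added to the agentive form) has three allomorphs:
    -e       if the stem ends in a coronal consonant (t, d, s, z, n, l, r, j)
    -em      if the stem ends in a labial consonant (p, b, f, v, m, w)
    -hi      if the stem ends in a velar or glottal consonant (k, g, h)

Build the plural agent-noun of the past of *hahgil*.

hahgilimpapem

The last vowel of *hahgil* is /i/, which is a high vowel, so the past-tense suffix is -im, giving *hahgilim*.
The past-tense form *hahgilim* — final consonant /m/ (a nasal) → -pap → *hahgilimpap*.
The final consonant of the agentive form *hahgilimpap* is /p/, which is labial, so the plural suffix is -em, giving *hahgilimpapem*.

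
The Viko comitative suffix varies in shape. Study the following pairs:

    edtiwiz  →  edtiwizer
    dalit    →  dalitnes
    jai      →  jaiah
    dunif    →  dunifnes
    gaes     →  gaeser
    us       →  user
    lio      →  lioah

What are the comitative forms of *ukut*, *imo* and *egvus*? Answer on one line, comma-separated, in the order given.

ukutnes, imoah, egvuser

The alternation tracks the final sound of the stem — -er when the stem ends in a sibilant (*edtiwiz*, *gaes*, *us*); -nes when the stem ends in a non-sibilant consonant (*dalit*, *dunif*); -ah when the stem ends in a vowel (*jai*, *lio*).
The final sound of *ukut* is /t/, which is a non-sibilant consonant, so the suffix is -nes, giving *ukutnes*.
*imo*: final sound = /o/, a vowel → -ah → *imoah*.
*egvus* — final sound /s/ (a sibilant) → -er → *egvuser*.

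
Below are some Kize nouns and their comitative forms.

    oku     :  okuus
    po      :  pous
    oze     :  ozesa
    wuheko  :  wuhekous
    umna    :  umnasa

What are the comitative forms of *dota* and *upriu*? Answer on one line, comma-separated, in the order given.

dotasa, upriuus

The suffix is conditioned by the last vowel: -us when the last vowel of the stem is a rounded vowel (*oku*, *po*, *wuheko*); -sa when the last vowel of the stem is an unrounded vowel (*oze*, *umna*).
Since the last vowel of *dota* is /a/ (an unrounded vowel), it takes -sa, giving *dotasa*.
The last vowel of *upriu* is /u/, which is a rounded vowel, so the suffix is -us, giving *upriuus*.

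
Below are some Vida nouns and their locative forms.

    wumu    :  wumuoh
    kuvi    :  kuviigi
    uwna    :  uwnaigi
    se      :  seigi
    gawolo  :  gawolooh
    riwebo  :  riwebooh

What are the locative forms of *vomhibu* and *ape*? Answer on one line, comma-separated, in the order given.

Looking at the last vowel of each stem: -oh when the last vowel of the stem is a rounded vowel (*wumu*, *gawolo*, *riwebo*); -igi when the last vowel of the stem is an unrounded vowel (*kuvi*, *uwna*, *se*).
The last vowel of *vomhibu* is /u/, which is a rounded vowel, so the suffix is -oh, giving *vomhibuoh*.
*ape* — last vowel /e/ (an unrounded vowel) → -igi → *apeigi*.

vomhibuoh, apeigi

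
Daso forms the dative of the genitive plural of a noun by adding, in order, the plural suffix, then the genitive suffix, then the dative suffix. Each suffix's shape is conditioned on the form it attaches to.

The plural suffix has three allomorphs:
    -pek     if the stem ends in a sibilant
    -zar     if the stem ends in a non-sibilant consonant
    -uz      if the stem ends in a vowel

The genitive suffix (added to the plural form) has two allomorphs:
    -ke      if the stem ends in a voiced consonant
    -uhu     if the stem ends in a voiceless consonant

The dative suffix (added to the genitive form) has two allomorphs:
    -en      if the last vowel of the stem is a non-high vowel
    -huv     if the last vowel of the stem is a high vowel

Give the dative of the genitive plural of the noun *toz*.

*toz*: final sound = /z/, a sibilant → -pek → *tozpek*.
Since the final consonant of the plural form *tozpek* is /k/ (voiceless), it takes -uhu, giving *tozpekuhu*.
Since the last vowel of the genitive form *tozpekuhu* is /u/ (a high vowel), it takes -huv, giving *tozpekuhuhuv*.

tozpekuhuhuv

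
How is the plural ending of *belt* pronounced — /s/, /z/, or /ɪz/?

/s/

The stem *belt* ends in a voiceless non-sibilant consonant.
The plural suffix surfaces as /ɪz/ after sibilants, /s/ after other voiceless consonants, and /z/ after other voiced sounds.
So the plural -s on *belt* is pronounced /s/.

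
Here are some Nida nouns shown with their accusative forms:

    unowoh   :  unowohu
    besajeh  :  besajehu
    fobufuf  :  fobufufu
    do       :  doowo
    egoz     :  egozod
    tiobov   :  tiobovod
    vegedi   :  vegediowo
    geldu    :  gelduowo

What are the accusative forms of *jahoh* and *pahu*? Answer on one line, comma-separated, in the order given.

The suffix is conditioned by the final sound: -u when the stem ends in a voiceless consonant (*unowoh*, *besajeh*, *fobufuf*); -od when the stem ends in a voiced consonant (*egoz*, *tiobov*); -owo when the stem ends in a vowel (*do*, *vegedi*, *geldu*).
*jahoh*: final sound = /h/, a voiceless consonant → -u → *jahohu*.
The final sound of *pahu* is /u/, which is a vowel, so the suffix is -owo, giving *pahuowo*.

jahohu, pahuowo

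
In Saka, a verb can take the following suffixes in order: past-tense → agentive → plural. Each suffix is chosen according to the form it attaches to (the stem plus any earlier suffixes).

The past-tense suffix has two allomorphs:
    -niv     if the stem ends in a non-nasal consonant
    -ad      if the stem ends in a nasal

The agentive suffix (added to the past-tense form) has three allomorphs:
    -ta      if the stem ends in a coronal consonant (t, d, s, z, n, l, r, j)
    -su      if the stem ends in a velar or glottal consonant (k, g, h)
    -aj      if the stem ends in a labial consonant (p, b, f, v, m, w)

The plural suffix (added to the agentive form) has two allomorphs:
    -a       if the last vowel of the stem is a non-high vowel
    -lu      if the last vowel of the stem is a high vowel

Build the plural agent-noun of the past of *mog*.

*mog* — final consonant /g/ (non-nasal) → -niv → *mogniv*.
The past-tense form *mogniv* — final consonant /v/ (labial) → -aj → *mognivaj*.
The agentive form *mognivaj*: last vowel = /a/, a non-high vowel → -a → *mognivaja*.

mognivaja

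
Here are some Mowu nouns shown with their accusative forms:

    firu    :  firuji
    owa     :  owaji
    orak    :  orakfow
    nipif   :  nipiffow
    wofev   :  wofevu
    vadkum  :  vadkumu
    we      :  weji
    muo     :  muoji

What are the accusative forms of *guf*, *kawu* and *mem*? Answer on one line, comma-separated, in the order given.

guffow, kawuji, memu

Looking at the final sound of each stem: -fow when the stem ends in a voiceless consonant (*orak*, *nipif*); -u when the stem ends in a voiced consonant (*wofev*, *vadkum*); -ji when the stem ends in a vowel (*firu*, *owa*, *we*, *muo*).
The final sound of *guf* is /f/, which is a voiceless consonant, so the suffix is -fow, giving *guffow*.
Since the final sound of *kawu* is /u/ (a vowel), it takes -ji, giving *kawuji*.
Since the final sound of *mem* is /m/ (a voiced consonant), it takes -u, giving *memu*.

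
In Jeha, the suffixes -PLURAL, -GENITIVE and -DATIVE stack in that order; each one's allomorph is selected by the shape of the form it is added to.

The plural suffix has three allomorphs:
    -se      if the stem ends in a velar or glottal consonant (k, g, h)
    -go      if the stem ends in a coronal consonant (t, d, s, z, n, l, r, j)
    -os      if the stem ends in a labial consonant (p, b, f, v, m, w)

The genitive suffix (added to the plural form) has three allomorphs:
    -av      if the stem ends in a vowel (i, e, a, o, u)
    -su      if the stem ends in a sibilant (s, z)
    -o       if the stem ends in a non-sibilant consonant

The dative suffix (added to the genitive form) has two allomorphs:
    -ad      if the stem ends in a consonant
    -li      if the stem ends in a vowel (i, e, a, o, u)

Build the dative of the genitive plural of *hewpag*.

*hewpag*: final consonant = /g/, velar/glottal → -se → *hewpagse*.
The plural form *hewpagse* — final sound /e/ (a vowel) → -av → *hewpagseav*.
The genitive form *hewpagseav* — final sound /v/ (a consonant) → -ad → *hewpagseavad*.

hewpagseavad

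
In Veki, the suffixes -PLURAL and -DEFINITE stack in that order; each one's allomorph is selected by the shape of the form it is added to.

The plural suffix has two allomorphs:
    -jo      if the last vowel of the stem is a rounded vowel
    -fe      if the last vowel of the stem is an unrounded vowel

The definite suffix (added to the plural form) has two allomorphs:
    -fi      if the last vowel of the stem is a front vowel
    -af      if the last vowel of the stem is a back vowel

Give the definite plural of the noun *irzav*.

Since the last vowel of *irzav* is /a/ (an unrounded vowel), it takes -fe, giving *irzavfe*.
The last vowel of the plural form *irzavfe* is /e/, which is a front vowel, so the definite suffix is -fi, giving *irzavfefi*.

irzavfefi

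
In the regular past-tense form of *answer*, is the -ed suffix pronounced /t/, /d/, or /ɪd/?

The stem *answer* ends in a voiced sound other than /d/.
The -ed suffix is realized as /ɪd/ after /t, d/; as /t/ after other voiceless consonants; and as /d/ after other voiced sounds.
So -ed on *answer* is pronounced /d/.

/d/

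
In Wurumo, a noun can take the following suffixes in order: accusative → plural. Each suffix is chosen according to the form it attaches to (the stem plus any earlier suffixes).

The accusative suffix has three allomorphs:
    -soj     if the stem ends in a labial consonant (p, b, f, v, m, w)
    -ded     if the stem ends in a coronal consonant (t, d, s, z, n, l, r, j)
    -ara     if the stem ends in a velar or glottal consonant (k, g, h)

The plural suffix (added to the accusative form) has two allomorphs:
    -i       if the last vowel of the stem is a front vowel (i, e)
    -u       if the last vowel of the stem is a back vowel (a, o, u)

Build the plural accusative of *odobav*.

The final consonant of *odobav* is /v/, which is labial, so the accusative suffix is -soj, giving *odobavsoj*.
The accusative form *odobavsoj*: last vowel = /o/, a back vowel → -u → *odobavsoju*.

odobavsoju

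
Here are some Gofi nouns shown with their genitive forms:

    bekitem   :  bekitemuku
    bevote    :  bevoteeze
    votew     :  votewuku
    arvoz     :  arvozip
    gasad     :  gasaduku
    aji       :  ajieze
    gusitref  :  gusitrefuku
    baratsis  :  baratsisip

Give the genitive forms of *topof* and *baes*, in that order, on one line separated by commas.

topofuku, baesip

The pattern is sibilance of the final sound: -ip when the stem ends in a sibilant (*arvoz*, *baratsis*); -uku when the stem ends in a non-sibilant consonant (*bekitem*, *votew*, *gasad*, *gusitref*); -eze when the stem ends in a vowel (*bevote*, *aji*).
The final sound of *topof* is /f/, which is a non-sibilant consonant, so the suffix is -uku, giving *topofuku*.
*baes*: final sound = /s/, a sibilant → -ip → *baesip*.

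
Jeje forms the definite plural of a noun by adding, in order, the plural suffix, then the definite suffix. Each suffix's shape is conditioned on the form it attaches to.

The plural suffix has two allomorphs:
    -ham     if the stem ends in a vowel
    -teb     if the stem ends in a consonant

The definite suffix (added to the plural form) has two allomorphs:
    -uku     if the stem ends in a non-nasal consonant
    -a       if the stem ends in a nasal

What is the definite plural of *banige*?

Since the final sound of *banige* is /e/ (a vowel), it takes -ham, giving *banigeham*.
The plural form *banigeham* — final consonant /m/ (a nasal) → -a → *banigehama*.

banigehama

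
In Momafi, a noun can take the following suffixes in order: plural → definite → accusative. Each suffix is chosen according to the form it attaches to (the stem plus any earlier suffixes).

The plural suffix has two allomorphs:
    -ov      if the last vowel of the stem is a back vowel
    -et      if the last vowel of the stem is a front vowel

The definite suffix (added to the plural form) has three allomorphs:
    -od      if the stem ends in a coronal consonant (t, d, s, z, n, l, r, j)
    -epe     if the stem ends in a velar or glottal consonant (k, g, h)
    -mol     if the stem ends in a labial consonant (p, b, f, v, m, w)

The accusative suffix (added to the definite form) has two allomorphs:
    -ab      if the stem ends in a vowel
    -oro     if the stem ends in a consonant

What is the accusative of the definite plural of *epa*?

epaovmoloro

Since the last vowel of *epa* is /a/ (a back vowel), it takes -ov, giving *epaov*.
The plural form *epaov* — final consonant /v/ (labial) → -mol → *epaovmol*.
Since the final sound of the definite form *epaovmol* is /l/ (a consonant), it takes -oro, giving *epaovmoloro*.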